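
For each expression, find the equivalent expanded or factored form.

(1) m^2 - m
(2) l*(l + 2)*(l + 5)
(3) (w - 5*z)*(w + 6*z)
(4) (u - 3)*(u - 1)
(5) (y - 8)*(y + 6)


(1) = m*(m - 1)
(2) = l^3 + 7*l^2 + 10*l
(3) = w^2 + w*z - 30*z^2
(4) = u^2 - 4*u + 3
(5) = y^2 - 2*y - 48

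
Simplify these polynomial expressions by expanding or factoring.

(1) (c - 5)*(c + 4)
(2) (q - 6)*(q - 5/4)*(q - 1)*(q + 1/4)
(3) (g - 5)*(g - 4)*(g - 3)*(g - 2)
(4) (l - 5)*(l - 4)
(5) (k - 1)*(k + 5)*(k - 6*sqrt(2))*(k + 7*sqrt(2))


(1) = c^2 - c - 20
(2) = q^4 - 8*q^3 + 203*q^2/16 - 61*q/16 - 15/8
(3) = g^4 - 14*g^3 + 71*g^2 - 154*g + 120
(4) = l^2 - 9*l + 20
(5) = k^4 + sqrt(2)*k^3 + 4*k^3 - 89*k^2 + 4*sqrt(2)*k^2 - 336*k - 5*sqrt(2)*k + 420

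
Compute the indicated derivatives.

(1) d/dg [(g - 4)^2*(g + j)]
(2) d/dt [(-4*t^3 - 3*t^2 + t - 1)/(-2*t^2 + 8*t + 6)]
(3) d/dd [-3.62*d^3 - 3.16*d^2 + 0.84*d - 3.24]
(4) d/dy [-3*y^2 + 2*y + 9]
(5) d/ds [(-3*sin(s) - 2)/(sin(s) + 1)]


(1) = (g - 4)*(3*g + 2*j - 4)
(2) = (4*t^4 - 32*t^3 - 47*t^2 - 20*t + 7)/(2*(t^4 - 8*t^3 + 10*t^2 + 24*t + 9))
(3) = -10.86*d^2 - 6.32*d + 0.84
(4) = 2 - 6*y
(5) = -cos(s)/(sin(s) + 1)^2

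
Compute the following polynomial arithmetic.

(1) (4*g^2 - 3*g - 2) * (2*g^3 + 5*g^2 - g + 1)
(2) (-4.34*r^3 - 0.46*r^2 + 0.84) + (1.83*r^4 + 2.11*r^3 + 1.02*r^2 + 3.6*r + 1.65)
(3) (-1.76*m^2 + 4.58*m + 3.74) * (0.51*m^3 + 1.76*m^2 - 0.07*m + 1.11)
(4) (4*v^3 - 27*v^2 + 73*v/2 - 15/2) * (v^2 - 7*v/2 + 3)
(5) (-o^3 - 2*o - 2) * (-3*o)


(1) = 8*g^5 + 14*g^4 - 23*g^3 - 3*g^2 - g - 2
(2) = 1.83*r^4 - 2.23*r^3 + 0.56*r^2 + 3.6*r + 2.49
(3) = -0.8976*m^5 - 0.7618*m^4 + 10.0914*m^3 + 4.3082*m^2 + 4.822*m + 4.1514
(4) = 4*v^5 - 41*v^4 + 143*v^3 - 865*v^2/4 + 543*v/4 - 45/2
(5) = 3*o^4 + 6*o^2 + 6*o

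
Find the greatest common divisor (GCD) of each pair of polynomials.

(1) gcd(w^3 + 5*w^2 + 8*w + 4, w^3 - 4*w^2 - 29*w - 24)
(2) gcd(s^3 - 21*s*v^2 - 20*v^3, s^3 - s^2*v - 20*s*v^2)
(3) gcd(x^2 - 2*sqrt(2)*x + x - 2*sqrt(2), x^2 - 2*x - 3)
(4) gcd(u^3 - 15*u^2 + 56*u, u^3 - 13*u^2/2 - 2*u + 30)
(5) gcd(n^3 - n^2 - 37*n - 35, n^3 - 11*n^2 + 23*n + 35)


(1) = w + 1
(2) = s^2 - s*v - 20*v^2
(3) = gcd((x + 1)*(x - 2*sqrt(2)), (x - 3)*(x + 1)) = x + 1
(4) = 1
(5) = gcd((n - 7)*(n + 1)*(n + 5), (n - 7)*(n - 5)*(n + 1)) = n^2 - 6*n - 7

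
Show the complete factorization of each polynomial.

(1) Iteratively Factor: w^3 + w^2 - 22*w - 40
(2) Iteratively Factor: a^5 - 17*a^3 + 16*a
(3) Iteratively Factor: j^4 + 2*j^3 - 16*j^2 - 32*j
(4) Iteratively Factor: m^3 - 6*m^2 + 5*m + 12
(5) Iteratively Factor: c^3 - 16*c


(1) = (w + 2)*(w^2 - w - 20) = (w - 5)*(w + 2)*(w + 4)
(2) = (a + 4)*(a^4 - 4*a^3 - a^2 + 4*a) = (a - 1)*(a + 4)*(a^3 - 3*a^2 - 4*a) = (a - 1)*(a + 1)*(a + 4)*(a^2 - 4*a) = (a - 4)*(a - 1)*(a + 1)*(a + 4)*(a)
(3) = (j - 4)*(j^3 + 6*j^2 + 8*j) = j*(j - 4)*(j^2 + 6*j + 8) = j*(j - 4)*(j + 4)*(j + 2)
(4) = (m - 3)*(m^2 - 3*m - 4) = (m - 3)*(m + 1)*(m - 4)
(5) = (c + 4)*(c^2 - 4*c) = (c - 4)*(c + 4)*(c)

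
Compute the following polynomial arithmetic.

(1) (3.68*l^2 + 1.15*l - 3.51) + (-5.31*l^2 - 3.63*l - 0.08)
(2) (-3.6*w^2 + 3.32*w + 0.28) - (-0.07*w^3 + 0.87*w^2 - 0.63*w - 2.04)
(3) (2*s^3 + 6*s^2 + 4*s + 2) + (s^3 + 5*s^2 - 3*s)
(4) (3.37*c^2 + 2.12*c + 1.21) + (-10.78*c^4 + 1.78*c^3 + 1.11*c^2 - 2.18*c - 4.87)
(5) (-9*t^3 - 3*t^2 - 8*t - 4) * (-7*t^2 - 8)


(1) = -1.63*l^2 - 2.48*l - 3.59
(2) = 0.07*w^3 - 4.47*w^2 + 3.95*w + 2.32
(3) = 3*s^3 + 11*s^2 + s + 2
(4) = -10.78*c^4 + 1.78*c^3 + 4.48*c^2 - 0.06*c - 3.66
(5) = 63*t^5 + 21*t^4 + 128*t^3 + 52*t^2 + 64*t + 32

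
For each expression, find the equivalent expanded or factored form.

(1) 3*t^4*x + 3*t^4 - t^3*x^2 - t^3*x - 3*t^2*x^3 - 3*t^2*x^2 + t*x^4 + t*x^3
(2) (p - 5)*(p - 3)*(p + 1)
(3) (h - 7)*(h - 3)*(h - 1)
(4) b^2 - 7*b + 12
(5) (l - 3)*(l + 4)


(1) = (-3*t + x)*(-t + x)*(t + x)*(t*x + t)
(2) = p^3 - 7*p^2 + 7*p + 15
(3) = h^3 - 11*h^2 + 31*h - 21
(4) = (b - 4)*(b - 3)
(5) = l^2 + l - 12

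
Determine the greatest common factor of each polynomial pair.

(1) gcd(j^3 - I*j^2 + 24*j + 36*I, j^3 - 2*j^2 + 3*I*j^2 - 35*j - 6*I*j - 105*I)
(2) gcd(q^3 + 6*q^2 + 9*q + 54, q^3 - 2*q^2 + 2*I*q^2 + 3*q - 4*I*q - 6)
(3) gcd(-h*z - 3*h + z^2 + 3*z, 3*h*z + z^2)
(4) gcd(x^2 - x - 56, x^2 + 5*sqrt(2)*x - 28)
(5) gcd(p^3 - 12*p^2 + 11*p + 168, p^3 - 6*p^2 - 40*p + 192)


(1) = j + 3*I
(2) = gcd((q + 6)*(q - 3*I)*(q + 3*I), (q - 2)*(q - I)*(q + 3*I)) = q + 3*I
(3) = 1
(4) = gcd((x - 8)*(x + 7), (x - 2*sqrt(2))*(x + 7*sqrt(2))) = 1
(5) = gcd((p - 8)*(p - 7)*(p + 3), (p - 8)*(p - 4)*(p + 6)) = p - 8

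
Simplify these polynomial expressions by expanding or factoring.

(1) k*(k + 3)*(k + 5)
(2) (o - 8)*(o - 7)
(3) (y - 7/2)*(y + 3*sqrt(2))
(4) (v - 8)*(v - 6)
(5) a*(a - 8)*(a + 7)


(1) = k^3 + 8*k^2 + 15*k
(2) = o^2 - 15*o + 56
(3) = y^2 - 7*y/2 + 3*sqrt(2)*y - 21*sqrt(2)/2
(4) = v^2 - 14*v + 48
(5) = a^3 - a^2 - 56*a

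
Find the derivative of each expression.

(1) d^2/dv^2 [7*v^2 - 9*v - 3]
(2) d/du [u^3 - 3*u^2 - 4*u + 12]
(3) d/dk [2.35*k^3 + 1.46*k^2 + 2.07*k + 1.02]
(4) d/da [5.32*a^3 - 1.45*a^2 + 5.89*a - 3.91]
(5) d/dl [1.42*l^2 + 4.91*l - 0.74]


(1) = 14
(2) = 3*u^2 - 6*u - 4
(3) = 7.05*k^2 + 2.92*k + 2.07
(4) = 15.96*a^2 - 2.9*a + 5.89
(5) = 2.84*l + 4.91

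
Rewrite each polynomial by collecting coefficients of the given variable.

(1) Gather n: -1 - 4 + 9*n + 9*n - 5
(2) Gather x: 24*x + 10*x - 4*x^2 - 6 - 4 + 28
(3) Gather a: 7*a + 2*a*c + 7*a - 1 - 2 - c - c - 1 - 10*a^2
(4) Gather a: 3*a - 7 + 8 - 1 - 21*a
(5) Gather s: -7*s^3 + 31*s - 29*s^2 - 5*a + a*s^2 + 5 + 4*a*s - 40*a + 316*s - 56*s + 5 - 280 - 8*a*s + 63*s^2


(1) = 18*n - 10
(2) = -4*x^2 + 34*x + 18
(3) = -10*a^2 + a*(2*c + 14) - 2*c - 4
(4) = -18*a
(5) = -45*a - 7*s^3 + s^2*(a + 34) + s*(291 - 4*a) - 270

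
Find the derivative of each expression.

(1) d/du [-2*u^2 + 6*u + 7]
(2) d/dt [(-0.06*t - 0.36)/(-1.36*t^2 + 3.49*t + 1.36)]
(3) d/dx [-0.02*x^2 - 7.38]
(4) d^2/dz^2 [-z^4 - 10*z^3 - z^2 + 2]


(1) = 6 - 4*u
(2) = (-0.0816*t^2 - 0.9792*t + 1.1748)/(1.8496*t^4 - 9.4928*t^3 + 8.4809*t^2 + 9.4928*t + 1.8496)
(3) = -0.04*x
(4) = -12*z^2 - 60*z - 2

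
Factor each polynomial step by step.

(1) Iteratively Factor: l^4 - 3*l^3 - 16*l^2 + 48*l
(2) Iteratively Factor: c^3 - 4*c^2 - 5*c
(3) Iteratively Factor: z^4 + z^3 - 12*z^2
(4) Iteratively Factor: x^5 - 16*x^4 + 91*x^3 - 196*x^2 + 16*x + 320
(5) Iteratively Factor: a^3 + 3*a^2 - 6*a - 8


(1) = (l - 3)*(l^3 - 16*l) = (l - 4)*(l - 3)*(l^2 + 4*l) = l*(l - 4)*(l - 3)*(l + 4)
(2) = (c - 5)*(c^2 + c) = c*(c - 5)*(c + 1)
(3) = (z)*(z^3 + z^2 - 12*z) = z*(z + 4)*(z^2 - 3*z) = z^2*(z + 4)*(z - 3)
(4) = (x - 4)*(x^4 - 12*x^3 + 43*x^2 - 24*x - 80) = (x - 5)*(x - 4)*(x^3 - 7*x^2 + 8*x + 16) = (x - 5)*(x - 4)*(x + 1)*(x^2 - 8*x + 16) = (x - 5)*(x - 4)^2*(x + 1)*(x - 4)
(5) = (a + 4)*(a^2 - a - 2) = (a - 2)*(a + 4)*(a + 1)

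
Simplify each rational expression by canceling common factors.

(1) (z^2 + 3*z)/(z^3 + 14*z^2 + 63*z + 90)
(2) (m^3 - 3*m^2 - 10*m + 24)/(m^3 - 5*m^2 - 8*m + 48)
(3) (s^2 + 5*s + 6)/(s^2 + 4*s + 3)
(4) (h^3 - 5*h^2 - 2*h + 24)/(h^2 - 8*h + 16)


(1) = z/(z^2 + 11*z + 30)
(2) = (m - 2)/(m - 4)
(3) = (s + 2)/(s + 1)
(4) = (h^2 - h - 6)/(h - 4)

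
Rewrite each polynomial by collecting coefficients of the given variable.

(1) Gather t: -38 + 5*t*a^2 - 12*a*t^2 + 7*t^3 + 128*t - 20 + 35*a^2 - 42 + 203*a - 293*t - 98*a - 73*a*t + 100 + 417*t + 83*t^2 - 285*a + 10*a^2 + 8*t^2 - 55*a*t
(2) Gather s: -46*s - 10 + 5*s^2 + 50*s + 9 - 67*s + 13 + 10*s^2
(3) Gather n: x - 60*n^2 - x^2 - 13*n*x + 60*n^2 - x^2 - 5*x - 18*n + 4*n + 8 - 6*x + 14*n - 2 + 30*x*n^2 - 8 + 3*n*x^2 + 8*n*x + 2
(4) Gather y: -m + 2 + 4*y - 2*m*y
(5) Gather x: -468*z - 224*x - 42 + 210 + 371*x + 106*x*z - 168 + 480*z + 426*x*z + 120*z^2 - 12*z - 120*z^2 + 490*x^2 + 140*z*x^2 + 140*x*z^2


(1) = 45*a^2 - 180*a + 7*t^3 + t^2*(91 - 12*a) + t*(5*a^2 - 128*a + 252)
(2) = 15*s^2 - 63*s + 12
(3) = 30*n^2*x + n*(3*x^2 - 5*x) - 2*x^2 - 10*x
(4) = -m + y*(4 - 2*m) + 2
(5) = x^2*(140*z + 490) + x*(140*z^2 + 532*z + 147)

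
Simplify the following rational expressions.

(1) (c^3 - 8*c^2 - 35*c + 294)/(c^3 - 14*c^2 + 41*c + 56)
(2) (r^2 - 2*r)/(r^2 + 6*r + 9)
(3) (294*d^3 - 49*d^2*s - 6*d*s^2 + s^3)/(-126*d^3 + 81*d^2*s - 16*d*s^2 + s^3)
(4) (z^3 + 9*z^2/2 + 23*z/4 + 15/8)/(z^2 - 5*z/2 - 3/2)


(1) = (c^2 - c - 42)/(c^2 - 7*c - 8)
(2) = (r^2 - 2*r)/(r^2 + 6*r + 9)
(3) = (7*d + s)/(-3*d + s)
(4) = (4*z^2 + 16*z + 15)/(4*z - 12)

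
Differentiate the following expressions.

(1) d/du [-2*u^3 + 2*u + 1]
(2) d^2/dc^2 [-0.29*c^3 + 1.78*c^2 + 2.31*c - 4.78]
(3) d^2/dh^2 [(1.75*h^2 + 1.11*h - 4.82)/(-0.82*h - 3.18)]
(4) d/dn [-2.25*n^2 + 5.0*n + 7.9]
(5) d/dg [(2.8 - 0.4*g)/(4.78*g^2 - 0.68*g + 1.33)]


(1) = 2 - 6*u^2
(2) = 3.56 - 1.74*c
(3) = -23.122592/(0.551368*h^3 + 6.414696*h^2 + 24.876504*h + 32.157432)
(4) = 5.0 - 4.5*n
(5) = (1.912*g^2 - 26.768*g + 1.372)/(22.8484*g^4 - 6.5008*g^3 + 13.1772*g^2 - 1.8088*g + 1.7689)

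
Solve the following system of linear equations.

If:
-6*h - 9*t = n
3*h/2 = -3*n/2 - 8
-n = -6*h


Then:
h = -16/21
n = -32/7
t = 64/63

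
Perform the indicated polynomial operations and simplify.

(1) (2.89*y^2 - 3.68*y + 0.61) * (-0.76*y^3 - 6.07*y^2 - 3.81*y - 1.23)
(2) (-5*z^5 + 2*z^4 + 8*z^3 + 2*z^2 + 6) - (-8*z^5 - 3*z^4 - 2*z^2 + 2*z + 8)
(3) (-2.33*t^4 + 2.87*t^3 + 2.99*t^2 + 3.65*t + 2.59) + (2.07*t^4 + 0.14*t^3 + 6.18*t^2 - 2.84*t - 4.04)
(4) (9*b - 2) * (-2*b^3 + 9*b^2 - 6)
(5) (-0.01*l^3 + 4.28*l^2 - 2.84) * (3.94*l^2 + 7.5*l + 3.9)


(1) = -2.1964*y^5 - 14.7455*y^4 + 10.8631*y^3 + 6.7634*y^2 + 2.2023*y - 0.7503
(2) = 3*z^5 + 5*z^4 + 8*z^3 + 4*z^2 - 2*z - 2
(3) = -0.26*t^4 + 3.01*t^3 + 9.17*t^2 + 0.81*t - 1.45
(4) = -18*b^4 + 85*b^3 - 18*b^2 - 54*b + 12
(5) = -0.0394*l^5 + 16.7882*l^4 + 32.061*l^3 + 5.5024*l^2 - 21.3*l - 11.076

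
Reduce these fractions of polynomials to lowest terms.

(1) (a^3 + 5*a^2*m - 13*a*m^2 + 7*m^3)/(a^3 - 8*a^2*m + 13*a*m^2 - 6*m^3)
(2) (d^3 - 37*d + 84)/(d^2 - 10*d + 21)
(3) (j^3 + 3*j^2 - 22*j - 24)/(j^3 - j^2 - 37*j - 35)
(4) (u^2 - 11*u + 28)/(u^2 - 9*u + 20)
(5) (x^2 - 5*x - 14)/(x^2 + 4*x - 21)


(1) = (a + 7*m)/(a - 6*m)
(2) = (d^2 + 3*d - 28)/(d - 7)
(3) = (j^2 + 2*j - 24)/(j^2 - 2*j - 35)
(4) = (u - 7)/(u - 5)
(5) = (x^2 - 5*x - 14)/(x^2 + 4*x - 21)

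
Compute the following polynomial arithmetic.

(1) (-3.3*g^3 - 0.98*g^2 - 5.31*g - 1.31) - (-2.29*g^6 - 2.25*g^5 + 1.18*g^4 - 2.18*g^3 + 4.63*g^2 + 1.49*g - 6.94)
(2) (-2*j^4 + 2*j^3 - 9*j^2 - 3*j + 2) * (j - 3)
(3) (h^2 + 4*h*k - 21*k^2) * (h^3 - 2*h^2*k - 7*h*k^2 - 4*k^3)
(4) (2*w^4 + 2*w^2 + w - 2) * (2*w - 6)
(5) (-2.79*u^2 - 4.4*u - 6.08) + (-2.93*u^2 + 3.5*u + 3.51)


(1) = 2.29*g^6 + 2.25*g^5 - 1.18*g^4 - 1.12*g^3 - 5.61*g^2 - 6.8*g + 5.63
(2) = -2*j^5 + 8*j^4 - 15*j^3 + 24*j^2 + 11*j - 6
(3) = h^5 + 2*h^4*k - 36*h^3*k^2 + 10*h^2*k^3 + 131*h*k^4 + 84*k^5
(4) = 4*w^5 - 12*w^4 + 4*w^3 - 10*w^2 - 10*w + 12
(5) = -5.72*u^2 - 0.9*u - 2.57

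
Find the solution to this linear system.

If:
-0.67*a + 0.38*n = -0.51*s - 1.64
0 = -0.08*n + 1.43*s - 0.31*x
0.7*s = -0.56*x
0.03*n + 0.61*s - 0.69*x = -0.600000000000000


Then:
a = -1.35
n = -6.33
s = -0.28
x = 0.35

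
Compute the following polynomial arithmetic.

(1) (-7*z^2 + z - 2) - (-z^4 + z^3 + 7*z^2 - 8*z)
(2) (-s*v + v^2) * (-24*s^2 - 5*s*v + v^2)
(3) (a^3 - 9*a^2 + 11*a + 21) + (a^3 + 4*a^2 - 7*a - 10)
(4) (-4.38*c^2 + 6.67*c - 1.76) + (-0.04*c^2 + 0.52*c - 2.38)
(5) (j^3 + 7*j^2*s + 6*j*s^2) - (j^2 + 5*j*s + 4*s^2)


(1) = z^4 - z^3 - 14*z^2 + 9*z - 2
(2) = 24*s^3*v - 19*s^2*v^2 - 6*s*v^3 + v^4
(3) = 2*a^3 - 5*a^2 + 4*a + 11
(4) = -4.42*c^2 + 7.19*c - 4.14
(5) = j^3 + 7*j^2*s - j^2 + 6*j*s^2 - 5*j*s - 4*s^2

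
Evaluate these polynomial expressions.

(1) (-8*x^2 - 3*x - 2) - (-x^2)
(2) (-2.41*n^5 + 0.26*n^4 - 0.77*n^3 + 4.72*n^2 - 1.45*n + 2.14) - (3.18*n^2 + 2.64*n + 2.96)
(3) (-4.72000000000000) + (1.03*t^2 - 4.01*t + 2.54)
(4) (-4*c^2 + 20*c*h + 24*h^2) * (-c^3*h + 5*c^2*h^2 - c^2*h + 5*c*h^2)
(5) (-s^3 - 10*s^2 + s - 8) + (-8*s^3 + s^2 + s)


(1) = -7*x^2 - 3*x - 2
(2) = -2.41*n^5 + 0.26*n^4 - 0.77*n^3 + 1.54*n^2 - 4.09*n - 0.82
(3) = 1.03*t^2 - 4.01*t - 2.18
(4) = 4*c^5*h - 40*c^4*h^2 + 4*c^4*h + 76*c^3*h^3 - 40*c^3*h^2 + 120*c^2*h^4 + 76*c^2*h^3 + 120*c*h^4
(5) = -9*s^3 - 9*s^2 + 2*s - 8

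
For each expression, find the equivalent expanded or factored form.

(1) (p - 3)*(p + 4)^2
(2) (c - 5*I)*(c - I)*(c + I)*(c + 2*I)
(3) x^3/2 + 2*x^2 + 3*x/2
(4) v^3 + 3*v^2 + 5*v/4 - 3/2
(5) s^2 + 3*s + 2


(1) = p^3 + 5*p^2 - 8*p - 48
(2) = c^4 - 3*I*c^3 + 11*c^2 - 3*I*c + 10
(3) = x*(x/2 + 1/2)*(x + 3)
(4) = (v - 1/2)*(v + 3/2)*(v + 2)
(5) = (s + 1)*(s + 2)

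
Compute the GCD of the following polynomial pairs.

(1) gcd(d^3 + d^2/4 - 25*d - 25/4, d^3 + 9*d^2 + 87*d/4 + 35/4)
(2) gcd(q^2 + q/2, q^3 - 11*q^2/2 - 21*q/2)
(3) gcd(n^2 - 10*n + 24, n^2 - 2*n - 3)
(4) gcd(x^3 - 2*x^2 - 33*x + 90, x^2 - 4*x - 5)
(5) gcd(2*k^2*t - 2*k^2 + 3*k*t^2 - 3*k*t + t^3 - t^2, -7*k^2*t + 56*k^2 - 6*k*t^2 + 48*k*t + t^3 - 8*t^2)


(1) = gcd((d - 5)*(d + 1/4)*(d + 5), (d + 1/2)*(d + 7/2)*(d + 5)) = d + 5
(2) = q
(3) = gcd((n - 6)*(n - 4), (n - 3)*(n + 1)) = 1
(4) = gcd((x - 5)*(x - 3)*(x + 6), (x - 5)*(x + 1)) = x - 5
(5) = gcd((k + t)*(2*k + t)*(t - 1), (-7*k + t)*(k + t)*(t - 8)) = k + t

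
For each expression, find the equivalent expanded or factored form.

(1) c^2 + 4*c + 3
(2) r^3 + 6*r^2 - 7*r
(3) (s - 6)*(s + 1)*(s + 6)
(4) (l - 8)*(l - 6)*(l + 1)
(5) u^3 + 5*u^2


(1) = (c + 1)*(c + 3)
(2) = r*(r - 1)*(r + 7)
(3) = s^3 + s^2 - 36*s - 36
(4) = l^3 - 13*l^2 + 34*l + 48
(5) = u^2*(u + 5)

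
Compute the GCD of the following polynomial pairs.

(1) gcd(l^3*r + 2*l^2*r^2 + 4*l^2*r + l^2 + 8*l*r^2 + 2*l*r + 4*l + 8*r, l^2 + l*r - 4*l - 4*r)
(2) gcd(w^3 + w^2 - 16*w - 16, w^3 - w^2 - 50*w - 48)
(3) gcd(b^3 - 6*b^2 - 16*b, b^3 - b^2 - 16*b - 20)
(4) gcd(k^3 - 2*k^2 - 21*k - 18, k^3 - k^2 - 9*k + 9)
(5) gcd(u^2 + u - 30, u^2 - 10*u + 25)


(1) = gcd((l + 4)*(l + 2*r)*(l*r + 1), (l - 4)*(l + r)) = 1
(2) = w + 1
(3) = b + 2
(4) = k + 3
(5) = gcd((u - 5)*(u + 6), (u - 5)^2) = u - 5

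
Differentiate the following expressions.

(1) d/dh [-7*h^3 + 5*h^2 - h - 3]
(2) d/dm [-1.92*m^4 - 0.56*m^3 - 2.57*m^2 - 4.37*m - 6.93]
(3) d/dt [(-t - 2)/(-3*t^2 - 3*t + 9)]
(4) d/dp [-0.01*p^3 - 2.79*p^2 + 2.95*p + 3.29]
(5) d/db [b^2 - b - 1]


(1) = -21*h^2 + 10*h - 1
(2) = -7.68*m^3 - 1.68*m^2 - 5.14*m - 4.37
(3) = (t^2 + t - (t + 2)*(2*t + 1) - 3)/(3*(t^2 + t - 3)^2)
(4) = -0.03*p^2 - 5.58*p + 2.95
(5) = 2*b - 1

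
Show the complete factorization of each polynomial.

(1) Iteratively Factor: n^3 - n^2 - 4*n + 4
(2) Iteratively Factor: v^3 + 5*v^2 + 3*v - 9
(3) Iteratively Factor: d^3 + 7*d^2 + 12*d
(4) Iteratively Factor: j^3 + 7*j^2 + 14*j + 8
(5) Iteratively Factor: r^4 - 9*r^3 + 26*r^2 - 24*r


(1) = (n - 1)*(n^2 - 4) = (n - 1)*(n + 2)*(n - 2)
(2) = (v + 3)*(v^2 + 2*v - 3) = (v - 1)*(v + 3)*(v + 3)
(3) = (d)*(d^2 + 7*d + 12) = d*(d + 3)*(d + 4)
(4) = (j + 1)*(j^2 + 6*j + 8) = (j + 1)*(j + 2)*(j + 4)
(5) = (r)*(r^3 - 9*r^2 + 26*r - 24) = r*(r - 3)*(r^2 - 6*r + 8) = r*(r - 3)*(r - 2)*(r - 4)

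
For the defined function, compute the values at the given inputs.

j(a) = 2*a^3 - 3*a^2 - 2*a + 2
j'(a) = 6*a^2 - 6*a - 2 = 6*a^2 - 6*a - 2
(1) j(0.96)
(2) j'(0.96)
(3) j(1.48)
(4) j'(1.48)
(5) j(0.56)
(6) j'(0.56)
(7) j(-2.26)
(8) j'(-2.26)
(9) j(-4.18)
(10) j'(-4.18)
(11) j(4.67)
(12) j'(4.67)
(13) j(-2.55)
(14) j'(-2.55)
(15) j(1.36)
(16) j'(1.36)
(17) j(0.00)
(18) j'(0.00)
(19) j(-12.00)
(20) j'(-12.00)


(1) = -0.92
(2) = -2.23
(3) = -1.05
(4) = 2.26
(5) = 0.29
(6) = -3.48
(7) = -31.89
(8) = 42.21
(9) = -188.13
(10) = 127.91
(11) = 130.93
(12) = 100.83
(13) = -45.57
(14) = 52.31
(15) = -1.24
(16) = 0.94
(17) = 2.00
(18) = -2.00
(19) = -3862.00
(20) = 934.00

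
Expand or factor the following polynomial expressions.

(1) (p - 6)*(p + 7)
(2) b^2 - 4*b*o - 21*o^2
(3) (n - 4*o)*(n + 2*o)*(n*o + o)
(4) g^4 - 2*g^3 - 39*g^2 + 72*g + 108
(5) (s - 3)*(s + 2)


(1) = p^2 + p - 42
(2) = (b - 7*o)*(b + 3*o)
(3) = n^3*o - 2*n^2*o^2 + n^2*o - 8*n*o^3 - 2*n*o^2 - 8*o^3
(4) = (g - 6)*(g - 3)*(g + 1)*(g + 6)
(5) = s^2 - s - 6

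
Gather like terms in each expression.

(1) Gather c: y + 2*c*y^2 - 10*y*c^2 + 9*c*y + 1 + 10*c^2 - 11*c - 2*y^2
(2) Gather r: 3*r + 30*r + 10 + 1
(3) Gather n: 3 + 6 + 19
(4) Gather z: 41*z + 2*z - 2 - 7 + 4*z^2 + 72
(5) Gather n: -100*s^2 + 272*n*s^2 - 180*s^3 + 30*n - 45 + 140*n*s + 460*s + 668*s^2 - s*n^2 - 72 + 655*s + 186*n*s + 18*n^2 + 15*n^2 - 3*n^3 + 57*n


(1) = c^2*(10 - 10*y) + c*(2*y^2 + 9*y - 11) - 2*y^2 + y + 1
(2) = 33*r + 11
(3) = 28
(4) = 4*z^2 + 43*z + 63
(5) = -3*n^3 + n^2*(33 - s) + n*(272*s^2 + 326*s + 87) - 180*s^3 + 568*s^2 + 1115*s - 117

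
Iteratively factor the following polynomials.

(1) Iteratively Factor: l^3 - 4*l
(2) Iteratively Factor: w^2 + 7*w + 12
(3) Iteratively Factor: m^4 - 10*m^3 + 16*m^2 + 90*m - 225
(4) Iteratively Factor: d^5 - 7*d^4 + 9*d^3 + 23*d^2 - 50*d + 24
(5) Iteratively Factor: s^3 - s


(1) = (l + 2)*(l^2 - 2*l) = (l - 2)*(l + 2)*(l)
(2) = (w + 3)*(w + 4)
(3) = (m - 5)*(m^3 - 5*m^2 - 9*m + 45) = (m - 5)^2*(m^2 - 9) = (m - 5)^2*(m - 3)*(m + 3)
(4) = (d - 1)*(d^4 - 6*d^3 + 3*d^2 + 26*d - 24) = (d - 1)^2*(d^3 - 5*d^2 - 2*d + 24) = (d - 1)^2*(d + 2)*(d^2 - 7*d + 12) = (d - 4)*(d - 1)^2*(d + 2)*(d - 3)
(5) = (s)*(s^2 - 1) = s*(s + 1)*(s - 1)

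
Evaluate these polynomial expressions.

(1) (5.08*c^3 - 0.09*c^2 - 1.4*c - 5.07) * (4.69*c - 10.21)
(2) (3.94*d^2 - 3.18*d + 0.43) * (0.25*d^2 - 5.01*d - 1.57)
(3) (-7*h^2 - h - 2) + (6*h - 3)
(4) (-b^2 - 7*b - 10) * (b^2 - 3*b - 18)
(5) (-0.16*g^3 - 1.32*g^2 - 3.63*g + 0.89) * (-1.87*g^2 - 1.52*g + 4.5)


(1) = 23.8252*c^4 - 52.2889*c^3 - 5.6471*c^2 - 9.4843*c + 51.7647
(2) = 0.985*d^4 - 20.5344*d^3 + 9.8535*d^2 + 2.8383*d - 0.6751
(3) = -7*h^2 + 5*h - 5
(4) = -b^4 - 4*b^3 + 29*b^2 + 156*b + 180
(5) = 0.2992*g^5 + 2.7116*g^4 + 8.0745*g^3 - 2.0867*g^2 - 17.6878*g + 4.005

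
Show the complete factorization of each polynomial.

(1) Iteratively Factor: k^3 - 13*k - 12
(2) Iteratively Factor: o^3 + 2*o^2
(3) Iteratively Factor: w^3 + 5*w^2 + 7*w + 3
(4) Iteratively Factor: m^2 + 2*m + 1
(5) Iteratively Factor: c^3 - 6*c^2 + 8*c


(1) = (k - 4)*(k^2 + 4*k + 3) = (k - 4)*(k + 3)*(k + 1)
(2) = (o)*(o^2 + 2*o) = o*(o + 2)*(o)
(3) = (w + 3)*(w^2 + 2*w + 1) = (w + 1)*(w + 3)*(w + 1)
(4) = (m + 1)*(m + 1)
(5) = (c - 2)*(c^2 - 4*c) = (c - 4)*(c - 2)*(c)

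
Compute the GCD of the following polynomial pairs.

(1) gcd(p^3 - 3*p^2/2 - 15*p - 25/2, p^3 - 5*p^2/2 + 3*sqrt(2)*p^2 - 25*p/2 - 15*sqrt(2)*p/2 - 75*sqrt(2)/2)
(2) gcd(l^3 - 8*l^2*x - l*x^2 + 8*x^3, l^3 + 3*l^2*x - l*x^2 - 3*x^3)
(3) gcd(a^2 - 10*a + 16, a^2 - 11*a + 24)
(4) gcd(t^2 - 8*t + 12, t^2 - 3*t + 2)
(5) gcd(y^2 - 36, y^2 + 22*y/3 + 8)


(1) = gcd((p - 5)*(p + 1)*(p + 5/2), (p - 5)*(p + 5/2)*(p + 3*sqrt(2))) = p^2 - 5*p/2 - 25/2
(2) = -l^2 + x^2
(3) = gcd((a - 8)*(a - 2), (a - 8)*(a - 3)) = a - 8
(4) = gcd((t - 6)*(t - 2), (t - 2)*(t - 1)) = t - 2
(5) = gcd((y - 6)*(y + 6), (y + 4/3)*(y + 6)) = y + 6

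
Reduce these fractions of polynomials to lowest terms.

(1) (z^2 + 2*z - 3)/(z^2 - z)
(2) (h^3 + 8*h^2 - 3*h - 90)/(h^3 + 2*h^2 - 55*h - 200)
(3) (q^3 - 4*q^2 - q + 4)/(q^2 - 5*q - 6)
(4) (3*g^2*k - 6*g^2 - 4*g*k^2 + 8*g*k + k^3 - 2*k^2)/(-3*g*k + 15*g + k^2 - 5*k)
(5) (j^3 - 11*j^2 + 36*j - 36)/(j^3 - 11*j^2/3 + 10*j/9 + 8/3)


(1) = (z + 3)/z
(2) = (h^2 + 3*h - 18)/(h^2 - 3*h - 40)
(3) = (q^2 - 5*q + 4)/(q - 6)
(4) = (-g*k + 2*g + k^2 - 2*k)/(k - 5)
(5) = (9*j^2 - 72*j + 108)/(9*j^2 - 6*j - 8)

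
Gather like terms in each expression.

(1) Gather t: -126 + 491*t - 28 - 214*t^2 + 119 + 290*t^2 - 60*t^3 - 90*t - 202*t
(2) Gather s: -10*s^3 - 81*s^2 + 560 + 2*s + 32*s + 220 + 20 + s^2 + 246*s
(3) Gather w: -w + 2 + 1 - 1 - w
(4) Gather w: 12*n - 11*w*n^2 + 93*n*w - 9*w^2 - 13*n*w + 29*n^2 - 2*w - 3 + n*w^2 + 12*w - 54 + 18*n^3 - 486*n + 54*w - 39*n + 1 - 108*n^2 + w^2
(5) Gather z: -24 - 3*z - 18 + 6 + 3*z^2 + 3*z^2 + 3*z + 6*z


(1) = -60*t^3 + 76*t^2 + 199*t - 35
(2) = -10*s^3 - 80*s^2 + 280*s + 800
(3) = 2 - 2*w
(4) = 18*n^3 - 79*n^2 - 513*n + w^2*(n - 8) + w*(-11*n^2 + 80*n + 64) - 56
(5) = 6*z^2 + 6*z - 36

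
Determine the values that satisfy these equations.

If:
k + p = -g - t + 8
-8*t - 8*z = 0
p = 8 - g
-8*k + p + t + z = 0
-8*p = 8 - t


Then:
g = 584/65
k = -8/65
p = -64/65
t = 8/65
z = -8/65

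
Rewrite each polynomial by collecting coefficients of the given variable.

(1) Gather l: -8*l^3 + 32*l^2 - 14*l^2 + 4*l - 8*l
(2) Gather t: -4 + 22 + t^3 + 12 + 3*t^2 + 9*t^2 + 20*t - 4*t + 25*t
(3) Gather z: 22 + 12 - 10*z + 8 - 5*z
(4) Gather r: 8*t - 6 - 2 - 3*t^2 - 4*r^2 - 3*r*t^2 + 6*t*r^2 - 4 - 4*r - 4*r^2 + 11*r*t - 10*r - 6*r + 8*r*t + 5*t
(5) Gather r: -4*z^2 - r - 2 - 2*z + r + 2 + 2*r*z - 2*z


(1) = -8*l^3 + 18*l^2 - 4*l
(2) = t^3 + 12*t^2 + 41*t + 30
(3) = 42 - 15*z
(4) = r^2*(6*t - 8) + r*(-3*t^2 + 19*t - 20) - 3*t^2 + 13*t - 12
(5) = 2*r*z - 4*z^2 - 4*z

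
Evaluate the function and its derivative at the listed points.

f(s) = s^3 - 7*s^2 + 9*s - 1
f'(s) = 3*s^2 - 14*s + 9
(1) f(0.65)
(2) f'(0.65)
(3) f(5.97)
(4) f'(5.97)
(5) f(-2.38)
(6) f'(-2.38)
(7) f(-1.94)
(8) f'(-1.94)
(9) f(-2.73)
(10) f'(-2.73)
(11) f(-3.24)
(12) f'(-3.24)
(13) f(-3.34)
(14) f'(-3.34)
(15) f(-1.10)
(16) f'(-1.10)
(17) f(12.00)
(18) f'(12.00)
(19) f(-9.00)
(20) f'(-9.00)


(1) = 2.17
(2) = 1.17
(3) = 16.02
(4) = 32.34
(5) = -75.55
(6) = 59.31
(7) = -52.11
(8) = 47.45
(9) = -98.09
(10) = 69.58
(11) = -137.66
(12) = 85.85
(13) = -146.41
(14) = 89.23
(15) = -20.70
(16) = 28.03
(17) = 827.00
(18) = 273.00
(19) = -1378.00
(20) = 378.00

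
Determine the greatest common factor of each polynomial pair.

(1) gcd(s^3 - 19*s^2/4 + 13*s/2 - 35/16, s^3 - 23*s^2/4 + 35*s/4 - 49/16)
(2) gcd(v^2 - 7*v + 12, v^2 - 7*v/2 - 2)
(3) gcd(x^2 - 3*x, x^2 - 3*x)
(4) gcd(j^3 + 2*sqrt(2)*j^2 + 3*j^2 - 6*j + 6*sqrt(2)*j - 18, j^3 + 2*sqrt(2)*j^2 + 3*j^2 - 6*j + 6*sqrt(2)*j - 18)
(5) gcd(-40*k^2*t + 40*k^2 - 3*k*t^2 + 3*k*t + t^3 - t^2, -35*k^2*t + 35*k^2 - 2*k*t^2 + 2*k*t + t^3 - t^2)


(1) = s^2 - 9*s/4 + 7/8
(2) = gcd((v - 4)*(v - 3), (v - 4)*(v + 1/2)) = v - 4
(3) = x^2 - 3*x
(4) = j^3 + j^2*(2*sqrt(2) + 3) + j*(-6 + 6*sqrt(2)) - 18
(5) = gcd((-8*k + t)*(5*k + t)*(t - 1), (-7*k + t)*(5*k + t)*(t - 1)) = 5*k*t - 5*k + t^2 - t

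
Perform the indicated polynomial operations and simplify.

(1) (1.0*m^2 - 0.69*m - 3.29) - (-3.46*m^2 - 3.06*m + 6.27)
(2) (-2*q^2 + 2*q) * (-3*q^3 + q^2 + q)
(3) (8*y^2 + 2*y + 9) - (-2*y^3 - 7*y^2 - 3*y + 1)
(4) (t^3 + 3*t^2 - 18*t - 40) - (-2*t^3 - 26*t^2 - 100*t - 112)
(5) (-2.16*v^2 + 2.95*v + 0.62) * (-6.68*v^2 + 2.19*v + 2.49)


(1) = 4.46*m^2 + 2.37*m - 9.56
(2) = 6*q^5 - 8*q^4 + 2*q^2
(3) = 2*y^3 + 15*y^2 + 5*y + 8
(4) = 3*t^3 + 29*t^2 + 82*t + 72
(5) = 14.4288*v^4 - 24.4364*v^3 - 3.0595*v^2 + 8.7033*v + 1.5438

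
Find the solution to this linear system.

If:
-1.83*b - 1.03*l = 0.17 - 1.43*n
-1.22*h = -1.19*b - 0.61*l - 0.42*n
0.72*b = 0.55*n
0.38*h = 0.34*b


Then:
b = 0.15
h = 0.13
l = -0.16
n = 0.20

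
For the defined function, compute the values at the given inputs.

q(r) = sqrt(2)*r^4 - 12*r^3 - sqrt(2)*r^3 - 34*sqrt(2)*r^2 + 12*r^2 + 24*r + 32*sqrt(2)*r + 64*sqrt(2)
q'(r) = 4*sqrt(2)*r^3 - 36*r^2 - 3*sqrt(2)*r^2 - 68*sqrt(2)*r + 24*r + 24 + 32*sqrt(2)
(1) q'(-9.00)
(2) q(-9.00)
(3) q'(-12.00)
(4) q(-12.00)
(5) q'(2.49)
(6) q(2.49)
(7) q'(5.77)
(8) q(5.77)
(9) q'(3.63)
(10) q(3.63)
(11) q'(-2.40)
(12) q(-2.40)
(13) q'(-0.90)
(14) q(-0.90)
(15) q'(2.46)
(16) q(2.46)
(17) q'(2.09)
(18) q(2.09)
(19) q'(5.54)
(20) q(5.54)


(1) = -6664.75
(2) = 15602.09
(3) = -14634.73
(4) = 46568.36
(5) = -272.62
(6) = -113.49
(7) = -600.26
(8) = -1720.54
(9) = -452.40
(10) = -529.64
(11) = -67.54
(12) = -51.18
(13) = 97.48
(14) = 9.66
(15) = -267.59
(16) = -105.39
(17) = -205.71
(18) = -17.84
(19) = -603.82
(20) = -1581.96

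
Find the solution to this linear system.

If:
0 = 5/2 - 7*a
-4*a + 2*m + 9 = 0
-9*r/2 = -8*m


Then:
a = 5/14
m = -53/14
r = -424/63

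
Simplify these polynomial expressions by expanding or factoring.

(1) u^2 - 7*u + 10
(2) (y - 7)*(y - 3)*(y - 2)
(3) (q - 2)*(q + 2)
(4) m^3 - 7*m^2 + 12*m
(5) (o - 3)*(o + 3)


(1) = (u - 5)*(u - 2)
(2) = y^3 - 12*y^2 + 41*y - 42
(3) = q^2 - 4
(4) = m*(m - 4)*(m - 3)
(5) = o^2 - 9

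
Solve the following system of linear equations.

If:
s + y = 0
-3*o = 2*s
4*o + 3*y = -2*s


Then:
o = 0
s = 0
y = 0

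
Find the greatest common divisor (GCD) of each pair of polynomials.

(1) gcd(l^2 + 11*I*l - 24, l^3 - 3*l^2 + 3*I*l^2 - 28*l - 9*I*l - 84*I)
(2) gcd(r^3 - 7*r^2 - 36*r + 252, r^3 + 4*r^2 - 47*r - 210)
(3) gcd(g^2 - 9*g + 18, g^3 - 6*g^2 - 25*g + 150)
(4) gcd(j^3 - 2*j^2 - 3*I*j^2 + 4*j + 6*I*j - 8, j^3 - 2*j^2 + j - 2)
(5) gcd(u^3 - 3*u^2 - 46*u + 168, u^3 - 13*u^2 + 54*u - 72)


(1) = l + 3*I
(2) = gcd((r - 7)*(r - 6)*(r + 6), (r - 7)*(r + 5)*(r + 6)) = r^2 - r - 42
(3) = g - 6
(4) = j^2 + j*(-2 + I) - 2*I
(5) = gcd((u - 6)*(u - 4)*(u + 7), (u - 6)*(u - 4)*(u - 3)) = u^2 - 10*u + 24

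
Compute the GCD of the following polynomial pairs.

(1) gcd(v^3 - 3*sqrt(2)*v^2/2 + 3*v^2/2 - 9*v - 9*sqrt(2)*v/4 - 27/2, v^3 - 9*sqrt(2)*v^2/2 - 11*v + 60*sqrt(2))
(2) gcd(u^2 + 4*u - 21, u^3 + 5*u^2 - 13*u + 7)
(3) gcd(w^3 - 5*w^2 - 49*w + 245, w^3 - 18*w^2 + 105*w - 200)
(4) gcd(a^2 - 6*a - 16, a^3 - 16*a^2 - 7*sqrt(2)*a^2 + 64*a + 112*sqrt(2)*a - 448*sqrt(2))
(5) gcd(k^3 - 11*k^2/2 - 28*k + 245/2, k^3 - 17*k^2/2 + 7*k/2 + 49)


(1) = v - 3*sqrt(2)
(2) = gcd((u - 3)*(u + 7), (u - 1)^2*(u + 7)) = u + 7
(3) = gcd((w - 7)*(w - 5)*(w + 7), (w - 8)*(w - 5)^2) = w - 5
(4) = a - 8
(5) = gcd((k - 7)*(k - 7/2)*(k + 5), (k - 7)*(k - 7/2)*(k + 2)) = k^2 - 21*k/2 + 49/2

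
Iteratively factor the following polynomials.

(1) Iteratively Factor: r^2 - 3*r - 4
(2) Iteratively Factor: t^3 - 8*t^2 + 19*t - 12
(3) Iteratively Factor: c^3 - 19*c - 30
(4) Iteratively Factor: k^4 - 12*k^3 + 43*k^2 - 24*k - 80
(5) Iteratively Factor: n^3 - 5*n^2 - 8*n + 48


(1) = (r - 4)*(r + 1)
(2) = (t - 3)*(t^2 - 5*t + 4) = (t - 3)*(t - 1)*(t - 4)
(3) = (c + 2)*(c^2 - 2*c - 15) = (c + 2)*(c + 3)*(c - 5)
(4) = (k - 4)*(k^3 - 8*k^2 + 11*k + 20) = (k - 4)^2*(k^2 - 4*k - 5) = (k - 5)*(k - 4)^2*(k + 1)
(5) = (n + 3)*(n^2 - 8*n + 16) = (n - 4)*(n + 3)*(n - 4)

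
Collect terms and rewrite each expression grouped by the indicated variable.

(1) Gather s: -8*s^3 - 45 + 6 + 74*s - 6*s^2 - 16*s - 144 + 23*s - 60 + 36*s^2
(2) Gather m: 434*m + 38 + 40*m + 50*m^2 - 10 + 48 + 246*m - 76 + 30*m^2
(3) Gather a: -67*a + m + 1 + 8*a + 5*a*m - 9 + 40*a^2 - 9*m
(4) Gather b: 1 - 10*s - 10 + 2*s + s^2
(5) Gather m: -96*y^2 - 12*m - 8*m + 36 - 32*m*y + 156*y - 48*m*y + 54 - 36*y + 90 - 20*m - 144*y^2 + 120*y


(1) = -8*s^3 + 30*s^2 + 81*s - 243
(2) = 80*m^2 + 720*m
(3) = 40*a^2 + a*(5*m - 59) - 8*m - 8
(4) = s^2 - 8*s - 9
(5) = m*(-80*y - 40) - 240*y^2 + 240*y + 180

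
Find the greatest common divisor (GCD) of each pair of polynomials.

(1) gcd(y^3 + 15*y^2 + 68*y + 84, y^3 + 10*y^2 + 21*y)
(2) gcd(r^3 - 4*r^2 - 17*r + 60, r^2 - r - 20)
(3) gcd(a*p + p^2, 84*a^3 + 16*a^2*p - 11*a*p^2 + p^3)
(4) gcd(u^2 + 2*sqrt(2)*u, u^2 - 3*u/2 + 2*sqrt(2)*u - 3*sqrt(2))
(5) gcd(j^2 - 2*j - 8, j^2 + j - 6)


(1) = y + 7
(2) = gcd((r - 5)*(r - 3)*(r + 4), (r - 5)*(r + 4)) = r^2 - r - 20
(3) = 1
(4) = gcd(u*(u + 2*sqrt(2)), (u - 3/2)*(u + 2*sqrt(2))) = u + 2*sqrt(2)
(5) = gcd((j - 4)*(j + 2), (j - 2)*(j + 3)) = 1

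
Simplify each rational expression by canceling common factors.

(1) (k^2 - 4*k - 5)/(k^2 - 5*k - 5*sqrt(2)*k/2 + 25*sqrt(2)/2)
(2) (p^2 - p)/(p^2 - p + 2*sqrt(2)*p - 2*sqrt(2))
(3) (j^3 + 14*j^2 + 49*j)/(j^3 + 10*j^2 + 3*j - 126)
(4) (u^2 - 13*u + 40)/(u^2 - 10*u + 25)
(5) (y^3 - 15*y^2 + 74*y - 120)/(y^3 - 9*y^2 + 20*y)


(1) = (2*k + 2)/(2*k - 5*sqrt(2))
(2) = p/(p + 2*sqrt(2))
(3) = (j^2 + 7*j)/(j^2 + 3*j - 18)
(4) = (u - 8)/(u - 5)
(5) = (y - 6)/y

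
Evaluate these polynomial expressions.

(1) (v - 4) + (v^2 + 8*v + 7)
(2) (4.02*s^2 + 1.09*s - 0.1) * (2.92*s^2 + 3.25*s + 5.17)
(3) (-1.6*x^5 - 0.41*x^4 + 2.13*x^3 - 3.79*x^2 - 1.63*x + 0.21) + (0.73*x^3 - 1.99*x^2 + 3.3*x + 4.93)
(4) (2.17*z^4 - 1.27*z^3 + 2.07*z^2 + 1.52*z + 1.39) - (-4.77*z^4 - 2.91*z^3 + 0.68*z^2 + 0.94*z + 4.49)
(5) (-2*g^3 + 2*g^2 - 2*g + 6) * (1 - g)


(1) = v^2 + 9*v + 3
(2) = 11.7384*s^4 + 16.2478*s^3 + 24.0339*s^2 + 5.3103*s - 0.517
(3) = -1.6*x^5 - 0.41*x^4 + 2.86*x^3 - 5.78*x^2 + 1.67*x + 5.14
(4) = 6.94*z^4 + 1.64*z^3 + 1.39*z^2 + 0.58*z - 3.1
(5) = 2*g^4 - 4*g^3 + 4*g^2 - 8*g + 6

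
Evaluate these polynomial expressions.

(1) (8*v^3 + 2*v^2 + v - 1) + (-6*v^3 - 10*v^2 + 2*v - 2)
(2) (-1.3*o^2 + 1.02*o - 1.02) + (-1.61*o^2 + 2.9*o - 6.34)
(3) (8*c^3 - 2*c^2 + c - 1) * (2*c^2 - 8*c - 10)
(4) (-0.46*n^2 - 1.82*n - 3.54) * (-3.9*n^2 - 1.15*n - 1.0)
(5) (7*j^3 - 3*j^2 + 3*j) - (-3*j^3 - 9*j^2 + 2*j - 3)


(1) = 2*v^3 - 8*v^2 + 3*v - 3
(2) = -2.91*o^2 + 3.92*o - 7.36
(3) = 16*c^5 - 68*c^4 - 62*c^3 + 10*c^2 - 2*c + 10
(4) = 1.794*n^4 + 7.627*n^3 + 16.359*n^2 + 5.891*n + 3.54
(5) = 10*j^3 + 6*j^2 + j + 3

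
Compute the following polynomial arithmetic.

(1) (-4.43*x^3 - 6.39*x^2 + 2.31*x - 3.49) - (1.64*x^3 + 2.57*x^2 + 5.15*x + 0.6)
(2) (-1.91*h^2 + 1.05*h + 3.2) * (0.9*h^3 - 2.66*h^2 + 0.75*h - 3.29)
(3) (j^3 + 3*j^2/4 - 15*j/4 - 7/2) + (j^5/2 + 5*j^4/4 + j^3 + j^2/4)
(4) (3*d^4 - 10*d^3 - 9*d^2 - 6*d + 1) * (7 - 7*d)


(1) = -6.07*x^3 - 8.96*x^2 - 2.84*x - 4.09
(2) = -1.719*h^5 + 6.0256*h^4 - 1.3455*h^3 - 1.4406*h^2 - 1.0545*h - 10.528
(3) = j^5/2 + 5*j^4/4 + 2*j^3 + j^2 - 15*j/4 - 7/2
(4) = -21*d^5 + 91*d^4 - 7*d^3 - 21*d^2 - 49*d + 7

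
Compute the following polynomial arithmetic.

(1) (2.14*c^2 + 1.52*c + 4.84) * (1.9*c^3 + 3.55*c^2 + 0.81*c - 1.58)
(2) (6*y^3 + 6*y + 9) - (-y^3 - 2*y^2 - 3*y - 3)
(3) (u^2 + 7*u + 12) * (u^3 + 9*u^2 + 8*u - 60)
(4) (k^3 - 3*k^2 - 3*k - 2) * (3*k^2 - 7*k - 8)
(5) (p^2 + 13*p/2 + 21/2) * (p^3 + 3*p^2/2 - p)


(1) = 4.066*c^5 + 10.485*c^4 + 16.3254*c^3 + 15.032*c^2 + 1.5188*c - 7.6472
(2) = 7*y^3 + 2*y^2 + 9*y + 12
(3) = u^5 + 16*u^4 + 83*u^3 + 104*u^2 - 324*u - 720
(4) = 3*k^5 - 16*k^4 + 4*k^3 + 39*k^2 + 38*k + 16
(5) = p^5 + 8*p^4 + 77*p^3/4 + 37*p^2/4 - 21*p/2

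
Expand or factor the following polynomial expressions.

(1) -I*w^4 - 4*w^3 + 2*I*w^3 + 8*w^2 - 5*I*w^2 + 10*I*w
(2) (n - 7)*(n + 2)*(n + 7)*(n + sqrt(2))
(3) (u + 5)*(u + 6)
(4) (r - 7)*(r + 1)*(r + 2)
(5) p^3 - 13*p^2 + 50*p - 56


(1) = w*(w - 2)*(w - 5*I)*(-I*w + 1)
(2) = n^4 + sqrt(2)*n^3 + 2*n^3 - 49*n^2 + 2*sqrt(2)*n^2 - 98*n - 49*sqrt(2)*n - 98*sqrt(2)
(3) = u^2 + 11*u + 30
(4) = r^3 - 4*r^2 - 19*r - 14
(5) = (p - 7)*(p - 4)*(p - 2)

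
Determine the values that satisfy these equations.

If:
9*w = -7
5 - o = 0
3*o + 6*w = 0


Then:
No Solution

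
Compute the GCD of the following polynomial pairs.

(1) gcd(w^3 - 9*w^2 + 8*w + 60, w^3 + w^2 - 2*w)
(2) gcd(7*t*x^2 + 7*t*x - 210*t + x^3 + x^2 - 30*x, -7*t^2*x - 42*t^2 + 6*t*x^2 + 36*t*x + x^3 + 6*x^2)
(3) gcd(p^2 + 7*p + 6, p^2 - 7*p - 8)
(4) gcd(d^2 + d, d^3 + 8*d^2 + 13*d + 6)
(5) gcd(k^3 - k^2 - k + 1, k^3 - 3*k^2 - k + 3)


(1) = w + 2
(2) = gcd((7*t + x)*(x - 5)*(x + 6), (-t + x)*(7*t + x)*(x + 6)) = 7*t*x + 42*t + x^2 + 6*x
(3) = gcd((p + 1)*(p + 6), (p - 8)*(p + 1)) = p + 1
(4) = gcd(d*(d + 1), (d + 1)^2*(d + 6)) = d + 1
(5) = gcd((k - 1)^2*(k + 1), (k - 3)*(k - 1)*(k + 1)) = k^2 - 1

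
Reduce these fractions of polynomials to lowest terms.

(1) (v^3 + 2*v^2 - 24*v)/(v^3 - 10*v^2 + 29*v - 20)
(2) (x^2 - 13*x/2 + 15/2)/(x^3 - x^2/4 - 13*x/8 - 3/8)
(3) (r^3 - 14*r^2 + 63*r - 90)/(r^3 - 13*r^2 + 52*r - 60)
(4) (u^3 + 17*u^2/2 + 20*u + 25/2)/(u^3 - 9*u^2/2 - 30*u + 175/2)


(1) = (v^2 + 6*v)/(v^2 - 6*v + 5)
(2) = (4*x - 20)/(4*x^2 + 5*x + 1)
(3) = (r - 3)/(r - 2)
(4) = (2*u^2 + 7*u + 5)/(2*u^2 - 19*u + 35)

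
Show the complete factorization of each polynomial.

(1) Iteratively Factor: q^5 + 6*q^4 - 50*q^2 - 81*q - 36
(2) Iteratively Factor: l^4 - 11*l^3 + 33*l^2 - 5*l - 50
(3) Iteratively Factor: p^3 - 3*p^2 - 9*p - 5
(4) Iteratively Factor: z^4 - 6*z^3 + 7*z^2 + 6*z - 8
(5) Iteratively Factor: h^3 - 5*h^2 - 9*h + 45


(1) = (q + 4)*(q^4 + 2*q^3 - 8*q^2 - 18*q - 9) = (q + 1)*(q + 4)*(q^3 + q^2 - 9*q - 9) = (q + 1)*(q + 3)*(q + 4)*(q^2 - 2*q - 3) = (q - 3)*(q + 1)*(q + 3)*(q + 4)*(q + 1)
(2) = (l - 5)*(l^3 - 6*l^2 + 3*l + 10) = (l - 5)*(l - 2)*(l^2 - 4*l - 5) = (l - 5)*(l - 2)*(l + 1)*(l - 5)
(3) = (p - 5)*(p^2 + 2*p + 1) = (p - 5)*(p + 1)*(p + 1)
(4) = (z + 1)*(z^3 - 7*z^2 + 14*z - 8) = (z - 4)*(z + 1)*(z^2 - 3*z + 2) = (z - 4)*(z - 1)*(z + 1)*(z - 2)
(5) = (h - 5)*(h^2 - 9) = (h - 5)*(h + 3)*(h - 3)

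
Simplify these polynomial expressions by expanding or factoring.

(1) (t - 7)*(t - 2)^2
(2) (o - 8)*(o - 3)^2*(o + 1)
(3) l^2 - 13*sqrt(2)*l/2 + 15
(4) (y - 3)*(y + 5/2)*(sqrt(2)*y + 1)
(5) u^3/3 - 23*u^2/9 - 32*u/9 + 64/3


(1) = t^3 - 11*t^2 + 32*t - 28
(2) = o^4 - 13*o^3 + 43*o^2 - 15*o - 72
(3) = (l - 5*sqrt(2))*(l - 3*sqrt(2)/2)
(4) = sqrt(2)*y^3 - sqrt(2)*y^2/2 + y^2 - 15*sqrt(2)*y/2 - y/2 - 15/2
(5) = (u/3 + 1)*(u - 8)*(u - 8/3)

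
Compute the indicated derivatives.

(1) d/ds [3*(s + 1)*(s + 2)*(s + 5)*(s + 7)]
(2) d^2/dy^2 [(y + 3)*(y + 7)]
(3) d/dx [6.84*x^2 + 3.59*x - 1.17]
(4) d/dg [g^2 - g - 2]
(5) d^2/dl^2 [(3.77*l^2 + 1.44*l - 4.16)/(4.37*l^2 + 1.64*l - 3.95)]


(1) = 12*s^3 + 135*s^2 + 438*s + 387
(2) = 2
(3) = 13.68*x + 3.59
(4) = 2*g - 1
(5) = (0.9614*l^3 - 86.203494*l^2 - 29.743968*l - 29.693662)/(83.453453*l^6 + 93.956748*l^5 - 191.037609*l^4 - 165.442216*l^3 + 172.677015*l^2 + 76.7643*l - 61.629875)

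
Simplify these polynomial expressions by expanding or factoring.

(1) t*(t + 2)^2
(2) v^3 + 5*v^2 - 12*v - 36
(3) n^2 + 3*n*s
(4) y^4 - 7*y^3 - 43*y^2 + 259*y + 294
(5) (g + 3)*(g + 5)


(1) = t^3 + 4*t^2 + 4*t
(2) = (v - 3)*(v + 2)*(v + 6)
(3) = n*(n + 3*s)
(4) = (y - 7)^2*(y + 1)*(y + 6)
(5) = g^2 + 8*g + 15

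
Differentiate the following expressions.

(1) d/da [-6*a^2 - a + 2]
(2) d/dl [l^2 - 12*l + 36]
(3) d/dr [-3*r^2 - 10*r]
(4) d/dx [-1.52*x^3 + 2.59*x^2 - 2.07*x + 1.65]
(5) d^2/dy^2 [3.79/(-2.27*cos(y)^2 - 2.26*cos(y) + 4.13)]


(1) = -12*a - 1
(2) = 2*l - 12
(3) = -6*r - 10
(4) = -4.56*x^2 + 5.18*x - 2.07
(5) = (78.117964*(1 - cos(y)^2)^2 + 58.330374*cos(y)^3 + 200.543302*cos(y)^2 - 81.285646*cos(y) - 187.89683)/(2.27*cos(y)^2 + 2.26*cos(y) - 4.13)^3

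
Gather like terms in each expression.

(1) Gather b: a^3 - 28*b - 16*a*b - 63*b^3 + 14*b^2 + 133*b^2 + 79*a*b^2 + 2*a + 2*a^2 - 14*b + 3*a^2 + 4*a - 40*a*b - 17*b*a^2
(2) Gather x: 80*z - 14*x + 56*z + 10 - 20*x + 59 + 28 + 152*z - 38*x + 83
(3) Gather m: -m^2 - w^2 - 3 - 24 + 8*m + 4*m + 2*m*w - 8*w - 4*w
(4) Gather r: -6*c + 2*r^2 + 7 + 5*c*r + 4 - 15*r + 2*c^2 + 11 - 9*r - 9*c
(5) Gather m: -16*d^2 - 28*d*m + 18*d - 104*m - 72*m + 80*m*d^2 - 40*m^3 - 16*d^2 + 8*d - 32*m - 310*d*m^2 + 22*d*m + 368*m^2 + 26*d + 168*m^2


(1) = a^3 + 5*a^2 + 6*a - 63*b^3 + b^2*(79*a + 147) + b*(-17*a^2 - 56*a - 42)
(2) = -72*x + 288*z + 180
(3) = -m^2 + m*(2*w + 12) - w^2 - 12*w - 27
(4) = 2*c^2 - 15*c + 2*r^2 + r*(5*c - 24) + 22
(5) = -32*d^2 + 52*d - 40*m^3 + m^2*(536 - 310*d) + m*(80*d^2 - 6*d - 208)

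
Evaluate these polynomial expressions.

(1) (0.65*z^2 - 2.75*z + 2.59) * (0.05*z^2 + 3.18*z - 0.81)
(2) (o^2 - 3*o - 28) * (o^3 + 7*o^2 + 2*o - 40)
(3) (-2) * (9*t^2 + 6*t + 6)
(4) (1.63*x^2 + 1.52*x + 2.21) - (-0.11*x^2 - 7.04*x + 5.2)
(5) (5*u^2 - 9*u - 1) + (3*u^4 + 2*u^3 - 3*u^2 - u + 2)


(1) = 0.0325*z^4 + 1.9295*z^3 - 9.142*z^2 + 10.4637*z - 2.0979
(2) = o^5 + 4*o^4 - 47*o^3 - 242*o^2 + 64*o + 1120
(3) = -18*t^2 - 12*t - 12
(4) = 1.74*x^2 + 8.56*x - 2.99
(5) = 3*u^4 + 2*u^3 + 2*u^2 - 10*u + 1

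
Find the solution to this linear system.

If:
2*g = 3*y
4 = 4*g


Then:
g = 1
y = 2/3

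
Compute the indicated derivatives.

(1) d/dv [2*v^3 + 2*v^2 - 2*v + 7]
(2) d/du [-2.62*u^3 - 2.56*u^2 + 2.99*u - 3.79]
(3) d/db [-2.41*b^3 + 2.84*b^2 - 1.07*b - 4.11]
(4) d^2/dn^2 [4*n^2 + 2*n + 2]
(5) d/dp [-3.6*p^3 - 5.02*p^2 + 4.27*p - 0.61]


(1) = 6*v^2 + 4*v - 2
(2) = -7.86*u^2 - 5.12*u + 2.99
(3) = -7.23*b^2 + 5.68*b - 1.07
(4) = 8
(5) = -10.8*p^2 - 10.04*p + 4.27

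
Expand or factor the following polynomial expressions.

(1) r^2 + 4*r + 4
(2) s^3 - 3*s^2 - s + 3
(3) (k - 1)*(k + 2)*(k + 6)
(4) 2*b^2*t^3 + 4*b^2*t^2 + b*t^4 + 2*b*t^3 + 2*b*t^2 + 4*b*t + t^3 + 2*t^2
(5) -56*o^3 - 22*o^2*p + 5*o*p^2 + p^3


(1) = (r + 2)^2
(2) = (s - 3)*(s - 1)*(s + 1)
(3) = k^3 + 7*k^2 + 4*k - 12
(4) = t*(2*b + t)*(t + 2)*(b*t + 1)
(5) = (-4*o + p)*(2*o + p)*(7*o + p)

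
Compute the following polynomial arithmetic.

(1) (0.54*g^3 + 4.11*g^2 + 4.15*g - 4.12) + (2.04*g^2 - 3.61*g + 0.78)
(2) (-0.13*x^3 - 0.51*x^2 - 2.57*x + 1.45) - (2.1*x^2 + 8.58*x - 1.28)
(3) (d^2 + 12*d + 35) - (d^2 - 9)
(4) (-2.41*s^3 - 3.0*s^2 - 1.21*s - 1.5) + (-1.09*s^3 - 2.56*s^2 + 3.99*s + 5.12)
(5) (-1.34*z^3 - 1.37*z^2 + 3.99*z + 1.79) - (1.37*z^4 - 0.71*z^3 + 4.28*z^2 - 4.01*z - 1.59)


(1) = 0.54*g^3 + 6.15*g^2 + 0.54*g - 3.34
(2) = -0.13*x^3 - 2.61*x^2 - 11.15*x + 2.73
(3) = 12*d + 44
(4) = -3.5*s^3 - 5.56*s^2 + 2.78*s + 3.62
(5) = -1.37*z^4 - 0.63*z^3 - 5.65*z^2 + 8.0*z + 3.38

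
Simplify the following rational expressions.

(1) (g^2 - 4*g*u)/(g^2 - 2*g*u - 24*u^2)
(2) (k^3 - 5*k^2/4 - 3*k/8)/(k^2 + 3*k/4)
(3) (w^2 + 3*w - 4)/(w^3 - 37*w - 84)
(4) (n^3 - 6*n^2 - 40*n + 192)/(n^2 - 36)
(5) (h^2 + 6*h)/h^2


(1) = (-g^2 + 4*g*u)/(-g^2 + 2*g*u + 24*u^2)
(2) = (8*k^2 - 10*k - 3)/(8*k + 6)
(3) = (w - 1)/(w^2 - 4*w - 21)
(4) = (n^2 - 12*n + 32)/(n - 6)
(5) = (h + 6)/h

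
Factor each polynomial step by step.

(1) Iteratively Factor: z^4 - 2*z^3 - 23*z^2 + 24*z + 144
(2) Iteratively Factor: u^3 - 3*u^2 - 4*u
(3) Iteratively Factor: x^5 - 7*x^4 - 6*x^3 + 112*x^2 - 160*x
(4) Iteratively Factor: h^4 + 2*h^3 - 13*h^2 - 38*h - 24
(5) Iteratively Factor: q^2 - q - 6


(1) = (z + 3)*(z^3 - 5*z^2 - 8*z + 48) = (z + 3)^2*(z^2 - 8*z + 16) = (z - 4)*(z + 3)^2*(z - 4)
(2) = (u + 1)*(u^2 - 4*u) = u*(u + 1)*(u - 4)
(3) = (x - 5)*(x^4 - 2*x^3 - 16*x^2 + 32*x) = x*(x - 5)*(x^3 - 2*x^2 - 16*x + 32) = x*(x - 5)*(x + 4)*(x^2 - 6*x + 8) = x*(x - 5)*(x - 2)*(x + 4)*(x - 4)
(4) = (h + 2)*(h^3 - 13*h - 12) = (h + 2)*(h + 3)*(h^2 - 3*h - 4) = (h - 4)*(h + 2)*(h + 3)*(h + 1)
(5) = (q - 3)*(q + 2)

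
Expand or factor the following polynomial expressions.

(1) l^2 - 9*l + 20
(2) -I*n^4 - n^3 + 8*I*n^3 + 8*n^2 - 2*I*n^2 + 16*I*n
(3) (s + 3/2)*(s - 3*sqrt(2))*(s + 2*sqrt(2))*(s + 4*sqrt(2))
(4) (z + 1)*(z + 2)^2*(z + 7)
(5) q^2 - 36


(1) = (l - 5)*(l - 4)
(2) = n*(n - 8)*(n - 2*I)*(-I*n + 1)
(3) = s^4 + 3*s^3/2 + 3*sqrt(2)*s^3 - 20*s^2 + 9*sqrt(2)*s^2/2 - 48*sqrt(2)*s - 30*s - 72*sqrt(2)
(4) = z^4 + 12*z^3 + 43*z^2 + 60*z + 28
(5) = (q - 6)*(q + 6)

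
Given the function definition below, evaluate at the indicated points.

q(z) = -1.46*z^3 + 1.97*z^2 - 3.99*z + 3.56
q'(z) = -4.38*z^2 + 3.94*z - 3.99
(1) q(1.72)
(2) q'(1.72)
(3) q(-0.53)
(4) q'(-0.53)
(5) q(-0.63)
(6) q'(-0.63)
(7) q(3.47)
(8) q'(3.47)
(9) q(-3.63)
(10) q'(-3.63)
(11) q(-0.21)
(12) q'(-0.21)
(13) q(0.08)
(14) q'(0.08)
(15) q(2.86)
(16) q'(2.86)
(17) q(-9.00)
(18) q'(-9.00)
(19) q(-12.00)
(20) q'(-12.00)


(1) = -4.90
(2) = -10.17
(3) = 6.45
(4) = -7.31
(5) = 7.22
(6) = -8.21
(7) = -47.57
(8) = -43.06
(9) = 113.84
(10) = -76.01
(11) = 4.50
(12) = -5.01
(13) = 3.25
(14) = -3.70
(15) = -25.89
(16) = -28.55
(17) = 1263.38
(18) = -394.23
(19) = 2858.00
(20) = -681.99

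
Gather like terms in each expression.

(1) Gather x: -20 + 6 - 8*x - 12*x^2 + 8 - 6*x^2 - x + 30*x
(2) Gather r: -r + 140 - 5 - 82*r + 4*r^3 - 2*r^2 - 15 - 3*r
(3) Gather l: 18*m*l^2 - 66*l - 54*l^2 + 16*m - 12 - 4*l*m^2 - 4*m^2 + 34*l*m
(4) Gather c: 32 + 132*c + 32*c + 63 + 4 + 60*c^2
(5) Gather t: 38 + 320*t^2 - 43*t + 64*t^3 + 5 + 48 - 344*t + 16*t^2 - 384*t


(1) = -18*x^2 + 21*x - 6
(2) = 4*r^3 - 2*r^2 - 86*r + 120
(3) = l^2*(18*m - 54) + l*(-4*m^2 + 34*m - 66) - 4*m^2 + 16*m - 12
(4) = 60*c^2 + 164*c + 99
(5) = 64*t^3 + 336*t^2 - 771*t + 91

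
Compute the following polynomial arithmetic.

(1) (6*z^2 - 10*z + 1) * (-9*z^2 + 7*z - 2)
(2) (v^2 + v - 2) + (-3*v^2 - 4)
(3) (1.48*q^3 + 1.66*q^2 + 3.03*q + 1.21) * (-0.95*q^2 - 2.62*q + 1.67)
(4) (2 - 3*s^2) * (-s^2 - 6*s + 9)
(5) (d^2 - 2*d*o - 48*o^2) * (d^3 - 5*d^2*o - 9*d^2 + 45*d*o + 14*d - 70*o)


(1) = -54*z^4 + 132*z^3 - 91*z^2 + 27*z - 2
(2) = -2*v^2 + v - 6
(3) = -1.406*q^5 - 5.4546*q^4 - 4.7561*q^3 - 6.3159*q^2 + 1.8899*q + 2.0207
(4) = 3*s^4 + 18*s^3 - 29*s^2 - 12*s + 18
(5) = d^5 - 7*d^4*o - 9*d^4 - 38*d^3*o^2 + 63*d^3*o + 14*d^3 + 240*d^2*o^3 + 342*d^2*o^2 - 98*d^2*o - 2160*d*o^3 - 532*d*o^2 + 3360*o^3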